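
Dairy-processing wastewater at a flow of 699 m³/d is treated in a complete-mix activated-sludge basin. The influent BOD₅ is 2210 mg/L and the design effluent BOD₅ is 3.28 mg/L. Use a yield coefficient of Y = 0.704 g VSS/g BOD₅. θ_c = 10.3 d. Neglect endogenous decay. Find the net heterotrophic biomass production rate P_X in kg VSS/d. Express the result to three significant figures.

With endogenous decay neglected, the observed yield equals the true yield: Y_obs = Y = 0.704 g VSS/g BOD₅.
Substrate removed = Q·(S₀ − S) = 699 m³/d × (2210 − 3.28) g/m³ = 1.54×10^6 g/d = 1542 kg/d.
Biomass produced: P_X = Y_obs·Q·ΔS = 0.7040 × 1542 ≈ 1086 kg VSS/d.

P_X ≈ 1090 kg VSS/d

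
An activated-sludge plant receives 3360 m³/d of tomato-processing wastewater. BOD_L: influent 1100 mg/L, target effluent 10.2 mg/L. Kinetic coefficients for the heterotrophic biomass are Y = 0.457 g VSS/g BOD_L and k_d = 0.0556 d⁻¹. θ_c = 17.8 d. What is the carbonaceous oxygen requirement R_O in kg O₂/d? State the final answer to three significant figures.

R_O ≈ 2470 kg O₂/d

Y_obs = Y / (1 + k_d θ_c) = 0.457 / (1 + 0.0556 × 17.8) = 0.457 / 1.990 = 0.2297.
ΔS = 1100 − 10.2 = 1090 mg/L, so the substrate removal rate is 3360 × 1090/1000 = 3662 kg BOD_L/d.
Biomass synthesised: P_X = Y_obs × 3662 = 841.0 kg VSS/d.
R_O = Q·(S₀ − S) − 1.42·P_X = 3662 − 1.42 × 841.0 = 2467 kg O₂/d.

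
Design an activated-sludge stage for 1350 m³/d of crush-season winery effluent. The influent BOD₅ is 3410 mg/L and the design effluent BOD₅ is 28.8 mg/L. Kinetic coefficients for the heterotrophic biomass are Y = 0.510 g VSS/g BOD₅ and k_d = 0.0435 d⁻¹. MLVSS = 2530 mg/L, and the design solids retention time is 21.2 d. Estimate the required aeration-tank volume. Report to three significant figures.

V ≈ 10100 m³

From the SRT design equation V = Y Q (S₀−S) θ_c / [X (1 + k_d θ_c)] = 0.510 × 1350 × (3410 − 28.8) × 21.2 / [2530 × (1 + 0.0435 × 21.2)] = 4.94×10^7 / 4863 = 10148 m³.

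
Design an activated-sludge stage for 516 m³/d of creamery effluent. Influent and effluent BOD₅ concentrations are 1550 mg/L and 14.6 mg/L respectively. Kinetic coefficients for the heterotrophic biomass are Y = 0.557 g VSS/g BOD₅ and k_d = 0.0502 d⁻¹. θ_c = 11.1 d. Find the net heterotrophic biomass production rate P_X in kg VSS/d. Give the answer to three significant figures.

Correct the yield for decay: Y_obs = Y/(1 + k_d θ_c) = 0.557 / (1 + 0.0502 × 11.1) = 0.557 / 1.557 = 0.3577.
Substrate removed = Q·(S₀ − S) = 516 m³/d × (1550 − 14.6) g/m³ = 7.92×10^5 g/d = 792.3 kg/d.
So the net sludge growth is P_X = 0.3577 × 792.3 = 283.4 kg VSS/d.

P_X ≈ 283 kg VSS/d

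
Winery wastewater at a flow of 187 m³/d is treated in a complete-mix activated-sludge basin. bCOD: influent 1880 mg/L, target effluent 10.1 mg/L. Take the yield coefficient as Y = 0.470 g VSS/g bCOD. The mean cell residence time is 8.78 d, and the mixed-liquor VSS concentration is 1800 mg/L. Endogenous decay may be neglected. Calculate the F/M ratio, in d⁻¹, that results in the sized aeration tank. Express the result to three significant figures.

F/M ≈ 0.244 d⁻¹

With k_d = 0 the design equation reduces to V = Y Q (S₀−S) θ_c / X = 0.470 × 187 × (1880 − 10.1) × 8.78 / 1800 = 801.6 m³.
F/M = applied load / biomass = Q·S₀/(V·X) = 187 × 1880 / (801.6 × 1800) = 0.2436 d⁻¹.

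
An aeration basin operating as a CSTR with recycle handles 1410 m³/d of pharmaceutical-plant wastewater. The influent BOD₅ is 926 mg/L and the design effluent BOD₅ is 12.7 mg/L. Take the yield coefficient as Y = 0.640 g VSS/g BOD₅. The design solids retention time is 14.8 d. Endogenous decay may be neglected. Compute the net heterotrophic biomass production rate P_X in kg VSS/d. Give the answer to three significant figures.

P_X ≈ 824 kg VSS/d

Since k_d ≈ 0, Y_obs = Y = 0.640 g VSS/g BOD₅.
Mass of BOD₅ removed per day: Q(S₀ − S) = 1410 × 913.3 g/m³ = 1288 kg/d.
Net biomass production P_X = Y_obs × Q·(S₀ − S) = 0.6400 × 1288 = 824.2 kg VSS/d.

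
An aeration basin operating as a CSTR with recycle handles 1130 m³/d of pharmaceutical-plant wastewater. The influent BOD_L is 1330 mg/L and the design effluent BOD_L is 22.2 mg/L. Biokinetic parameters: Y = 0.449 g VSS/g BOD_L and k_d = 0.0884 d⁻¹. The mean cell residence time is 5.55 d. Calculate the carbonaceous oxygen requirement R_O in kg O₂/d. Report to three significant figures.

R_O ≈ 846 kg O₂/d

Y_obs = Y / (1 + k_d θ_c) = 0.449 / (1 + 0.0884 × 5.55) = 0.449 / 1.491 = 0.3012.
Mass of BOD_L removed per day: Q(S₀ − S) = 1130 × 1308 g/m³ = 1478 kg/d.
P_X = Y_obs·Q·(S₀ − S) = 0.3012 × 1478 = 445.1 kg VSS/d.
R_O = Q·(S₀ − S) − 1.42·P_X = 1478 − 1.42 × 445.1 = 845.7 kg O₂/d.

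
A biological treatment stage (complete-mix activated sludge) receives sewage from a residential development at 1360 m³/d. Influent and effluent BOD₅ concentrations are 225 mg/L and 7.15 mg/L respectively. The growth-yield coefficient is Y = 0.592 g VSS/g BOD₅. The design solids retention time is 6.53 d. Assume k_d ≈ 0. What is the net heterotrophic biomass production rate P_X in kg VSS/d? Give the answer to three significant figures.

Since k_d ≈ 0, Y_obs = Y = 0.592 g VSS/g BOD₅.
Mass of BOD₅ removed per day: Q(S₀ − S) = 1360 × 217.8 g/m³ = 296.3 kg/d.
So the net sludge growth is P_X = 0.5920 × 296.3 = 175.4 kg VSS/d.

P_X ≈ 175 kg VSS/d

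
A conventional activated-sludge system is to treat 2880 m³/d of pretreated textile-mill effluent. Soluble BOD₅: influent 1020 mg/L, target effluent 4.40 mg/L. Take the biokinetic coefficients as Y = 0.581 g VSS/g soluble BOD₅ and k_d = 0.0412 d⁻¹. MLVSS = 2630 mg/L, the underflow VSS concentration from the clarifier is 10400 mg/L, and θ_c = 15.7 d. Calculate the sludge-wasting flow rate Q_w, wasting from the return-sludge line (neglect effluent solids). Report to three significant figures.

Rearranging the biomass balance for a CMAS with decay, V = Y·Q·ΔS·θ_c / [X·(1+k_d θ_c)] = 0.581 × 2880 × (1020 − 4.40) × 15.7 / [2630 × (1 + 0.0412 × 15.7)] = 2.67×10^7 / 4331 = 6160 m³.
θ_c = V·X/(Q_w·X_r) when wasting from the recycle, so Q_w = V·X/(θ_c·X_r) = 6160 × 2630 / (15.7 × 10400) = 99.22 m³/d.

Q_w ≈ 99.2 m³/d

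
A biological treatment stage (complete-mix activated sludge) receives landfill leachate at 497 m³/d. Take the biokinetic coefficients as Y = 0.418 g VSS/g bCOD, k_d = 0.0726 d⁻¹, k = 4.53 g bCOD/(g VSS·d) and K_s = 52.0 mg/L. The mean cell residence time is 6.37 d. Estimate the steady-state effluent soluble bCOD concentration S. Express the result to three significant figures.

S ≈ 7.17 mg/L

Effluent substrate depends only on kinetics and SRT: S = K_s(1 + k_d θ_c) / [θ_c(Yk − k_d) − 1] = 52.0 × (1 + 0.0726 × 6.37) / [6.37 × (0.418 × 4.53 − 0.0726) − 1] = 76.05 / 10.60 = 7.175 mg/L.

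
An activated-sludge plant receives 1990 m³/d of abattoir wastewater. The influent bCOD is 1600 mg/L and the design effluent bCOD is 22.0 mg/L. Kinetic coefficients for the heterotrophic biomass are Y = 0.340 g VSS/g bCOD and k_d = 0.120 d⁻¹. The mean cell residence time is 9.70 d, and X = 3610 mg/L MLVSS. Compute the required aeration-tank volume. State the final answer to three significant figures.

V ≈ 1330 m³

Steady-state biomass mass balance: V·X·(1 + k_d·θ_c) = Y·Q·(S₀ − S)·θ_c, so V = 0.340 × 1990 × (1600 − 22.0) × 9.70 / [3610 × (1 + 0.120 × 9.70)] = 1.04×10^7 / 7812 = 1326 m³.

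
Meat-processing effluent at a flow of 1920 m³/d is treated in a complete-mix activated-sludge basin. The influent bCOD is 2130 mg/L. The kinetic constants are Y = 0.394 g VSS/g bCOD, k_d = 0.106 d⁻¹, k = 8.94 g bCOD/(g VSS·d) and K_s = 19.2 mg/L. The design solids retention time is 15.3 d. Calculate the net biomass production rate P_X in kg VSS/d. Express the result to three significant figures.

P_X ≈ 614 kg VSS/d

From the Monod/SRT balance for a CMAS, S = K_s·(1+k_d θ_c)/[θ_c·(Y k − k_d) − 1] = 19.2 × (1 + 0.106 × 15.3) / [15.3 × (0.394 × 8.94 − 0.106) − 1] = 50.34 / 51.27 = 0.9818 mg/L.
Observed yield with endogenous decay: Y_obs = Y / (1 + k_d·θ_c) = 0.394 / (1 + 0.106 × 15.3) = 0.394 / 2.622 = 0.1503 g VSS/g bCOD.
ΔS = 2130 − 0.982 = 2129 mg/L, so the substrate removal rate is 1920 × 2129/1000 = 4088 kg bCOD/d.
So the net sludge growth is P_X = 0.1503 × 4088 = 614.3 kg VSS/d.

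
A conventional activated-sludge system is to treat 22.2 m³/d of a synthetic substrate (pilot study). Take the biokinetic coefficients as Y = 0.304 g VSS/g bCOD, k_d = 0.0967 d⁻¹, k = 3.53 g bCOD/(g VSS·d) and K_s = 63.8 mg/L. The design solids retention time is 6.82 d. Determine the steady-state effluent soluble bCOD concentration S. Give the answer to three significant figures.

S ≈ 18.7 mg/L

From the Monod/SRT balance for a CMAS, S = K_s·(1+k_d θ_c)/[θ_c·(Y k − k_d) − 1] = 63.8 × (1 + 0.0967 × 6.82) / [6.82 × (0.304 × 3.53 − 0.0967) − 1] = 105.9 / 5.659 = 18.71 mg/L.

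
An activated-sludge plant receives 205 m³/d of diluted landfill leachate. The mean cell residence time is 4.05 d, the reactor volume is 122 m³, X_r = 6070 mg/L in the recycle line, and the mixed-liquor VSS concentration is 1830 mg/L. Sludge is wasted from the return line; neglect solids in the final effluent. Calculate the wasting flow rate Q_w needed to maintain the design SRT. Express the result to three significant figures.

Q_w ≈ 9.08 m³/d

θ_c = V·X/(Q_w·X_r) when wasting from the recycle, so Q_w = V·X/(θ_c·X_r) = 122.0 × 1830 / (4.05 × 6070) = 9.082 m³/d.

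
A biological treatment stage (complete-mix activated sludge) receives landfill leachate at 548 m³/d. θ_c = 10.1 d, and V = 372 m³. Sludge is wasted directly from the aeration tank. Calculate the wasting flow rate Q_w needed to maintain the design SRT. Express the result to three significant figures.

Q_w ≈ 36.8 m³/d

For wasting at MLVSS concentration, Q_w = V/θ_c = 372.0/10.1 = 36.83 m³/d.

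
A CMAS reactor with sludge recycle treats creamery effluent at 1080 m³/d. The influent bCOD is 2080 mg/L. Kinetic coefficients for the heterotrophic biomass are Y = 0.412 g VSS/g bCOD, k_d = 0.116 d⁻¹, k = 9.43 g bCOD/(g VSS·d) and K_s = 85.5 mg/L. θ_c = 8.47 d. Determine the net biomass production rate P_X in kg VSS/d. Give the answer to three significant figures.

P_X ≈ 466 kg VSS/d

From the Monod/SRT balance for a CMAS, S = K_s·(1+k_d θ_c)/[θ_c·(Y k − k_d) − 1] = 85.5 × (1 + 0.116 × 8.47) / [8.47 × (0.412 × 9.43 − 0.116) − 1] = 169.5 / 30.92 = 5.481 mg/L.
Y_obs = Y / (1 + k_d θ_c) = 0.412 / (1 + 0.116 × 8.47) = 0.412 / 1.983 = 0.2078.
ΔS = 2080 − 5.48 = 2075 mg/L, so the substrate removal rate is 1080 × 2075/1000 = 2240 kg bCOD/d.
Net biomass production P_X = Y_obs × Q·(S₀ − S) = 0.2078 × 2240 = 465.6 kg VSS/d.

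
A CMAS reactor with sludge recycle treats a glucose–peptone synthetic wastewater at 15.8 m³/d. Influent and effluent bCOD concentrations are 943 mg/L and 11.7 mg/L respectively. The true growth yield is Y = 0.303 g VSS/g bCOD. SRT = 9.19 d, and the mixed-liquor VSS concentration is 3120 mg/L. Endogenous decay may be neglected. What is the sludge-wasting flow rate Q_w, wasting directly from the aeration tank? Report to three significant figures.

Q_w ≈ 1.43 m³/d

Biomass mass balance (decay neglected): V·X = Y·Q·(S₀ − S)·θ_c, so V = 0.303 × 15.8 × (943 − 11.7) × 9.19 / 3120 = 13.13 m³.
For wasting at MLVSS concentration, Q_w = V/θ_c = 13.13/9.19 = 1.429 m³/d.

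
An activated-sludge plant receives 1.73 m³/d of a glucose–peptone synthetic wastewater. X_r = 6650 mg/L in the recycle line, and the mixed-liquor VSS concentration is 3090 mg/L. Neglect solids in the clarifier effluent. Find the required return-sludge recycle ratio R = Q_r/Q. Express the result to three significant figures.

R ≈ 0.868

Solids balance on the clarifier gives (1+R)X = R·X_r, so R = X/(X_r − X) = 3090 / (6650 − 3090) = 0.8680.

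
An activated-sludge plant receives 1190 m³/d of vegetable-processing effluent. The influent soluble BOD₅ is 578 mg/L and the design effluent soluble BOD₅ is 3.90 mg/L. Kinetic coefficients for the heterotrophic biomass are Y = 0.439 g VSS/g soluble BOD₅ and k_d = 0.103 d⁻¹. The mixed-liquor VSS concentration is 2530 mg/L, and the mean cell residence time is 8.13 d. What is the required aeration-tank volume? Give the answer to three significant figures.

From the SRT design equation V = Y Q (S₀−S) θ_c / [X (1 + k_d θ_c)] = 0.439 × 1190 × (578 − 3.90) × 8.13 / [2530 × (1 + 0.103 × 8.13)] = 2.44×10^6 / 4649 = 524.5 m³.

V ≈ 525 m³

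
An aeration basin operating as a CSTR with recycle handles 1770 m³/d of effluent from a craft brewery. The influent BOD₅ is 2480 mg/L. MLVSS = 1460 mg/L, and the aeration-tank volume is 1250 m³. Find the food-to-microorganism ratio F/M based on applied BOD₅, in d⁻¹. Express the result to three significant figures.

Food-to-microorganism ratio F/M = Q S₀ / (V X) = 1770 × 2480 / (1250 × 1460) = 2.405 d⁻¹.

F/M ≈ 2.41 d⁻¹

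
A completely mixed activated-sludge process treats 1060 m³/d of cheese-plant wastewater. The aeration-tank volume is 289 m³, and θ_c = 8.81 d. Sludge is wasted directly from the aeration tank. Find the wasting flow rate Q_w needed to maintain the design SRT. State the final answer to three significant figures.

With mixed-liquor wasting, θ_c = V/Q_w, so Q_w = V/θ_c = 289.0/8.81 = 32.80 m³/d.

Q_w ≈ 32.8 m³/d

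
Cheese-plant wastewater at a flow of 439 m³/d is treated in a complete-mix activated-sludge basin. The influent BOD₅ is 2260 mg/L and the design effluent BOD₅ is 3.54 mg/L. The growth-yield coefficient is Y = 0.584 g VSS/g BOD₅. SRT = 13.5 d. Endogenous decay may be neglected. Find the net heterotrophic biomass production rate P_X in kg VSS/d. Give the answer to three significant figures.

P_X ≈ 579 kg VSS/d

With endogenous decay neglected, the observed yield equals the true yield: Y_obs = Y = 0.584 g VSS/g BOD₅.
Substrate removed = Q·(S₀ − S) = 439 m³/d × (2260 − 3.54) g/m³ = 9.91×10^5 g/d = 990.6 kg/d.
P_X = Y_obs · Q(S₀ − S) = 0.5840 × 990.6 = 578.5 kg VSS/d.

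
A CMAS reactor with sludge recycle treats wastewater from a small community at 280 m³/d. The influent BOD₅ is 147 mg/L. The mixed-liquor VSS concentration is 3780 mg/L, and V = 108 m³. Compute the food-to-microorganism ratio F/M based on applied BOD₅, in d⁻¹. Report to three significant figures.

F/M ≈ 0.101 d⁻¹

F/M = Q·S₀ / (V·X) = 280 × 147 / (108.0 × 3780) = 0.1008 g BOD₅·(g VSS·d)⁻¹.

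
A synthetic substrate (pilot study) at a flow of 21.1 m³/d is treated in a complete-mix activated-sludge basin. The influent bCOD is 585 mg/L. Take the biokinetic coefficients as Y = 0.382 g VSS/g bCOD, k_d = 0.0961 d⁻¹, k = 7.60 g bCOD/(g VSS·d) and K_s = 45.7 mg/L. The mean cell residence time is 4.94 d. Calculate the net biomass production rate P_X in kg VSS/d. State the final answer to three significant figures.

From the Monod/SRT balance for a CMAS, S = K_s·(1+k_d θ_c)/[θ_c·(Y k − k_d) − 1] = 45.7 × (1 + 0.0961 × 4.94) / [4.94 × (0.382 × 7.60 − 0.0961) − 1] = 67.40 / 12.87 = 5.238 mg/L.
Y_obs = Y / (1 + k_d θ_c) = 0.382 / (1 + 0.0961 × 4.94) = 0.382 / 1.475 = 0.2590.
Q·(S₀ − S) = 21.1 × (585 − 5.24) × 10⁻³ = 12.23 kg/d removed.
Biomass produced: P_X = Y_obs·Q·ΔS = 0.2590 × 12.23 ≈ 3.169 kg VSS/d.

P_X ≈ 3.17 kg VSS/d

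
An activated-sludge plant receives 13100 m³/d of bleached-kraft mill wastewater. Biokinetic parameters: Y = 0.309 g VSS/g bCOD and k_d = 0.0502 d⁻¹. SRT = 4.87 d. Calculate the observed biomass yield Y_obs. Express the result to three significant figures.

Y_obs = Y / (1 + k_d θ_c) = 0.309 / (1 + 0.0502 × 4.87) = 0.309 / 1.244 = 0.2483.

Y_obs ≈ 0.248 g VSS/g bCOD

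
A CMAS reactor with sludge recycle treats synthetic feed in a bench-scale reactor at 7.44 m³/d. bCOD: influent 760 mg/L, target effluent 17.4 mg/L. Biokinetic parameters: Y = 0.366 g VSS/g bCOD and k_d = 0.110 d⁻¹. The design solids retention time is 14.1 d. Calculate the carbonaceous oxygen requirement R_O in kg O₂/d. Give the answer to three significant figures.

R_O ≈ 4.40 kg O₂/d

Correct the yield for decay: Y_obs = Y/(1 + k_d θ_c) = 0.366 / (1 + 0.110 × 14.1) = 0.366 / 2.551 = 0.1435.
Mass of bCOD removed per day: Q(S₀ − S) = 7.44 × 742.6 g/m³ = 5.525 kg/d.
Biomass synthesised: P_X = Y_obs × 5.525 = 0.7927 kg VSS/d.
Carbonaceous O₂ demand = substrate oxidised − cell-mass equivalent = 5.525 − 1.42 × 0.7927 = 4.399 kg O₂/d.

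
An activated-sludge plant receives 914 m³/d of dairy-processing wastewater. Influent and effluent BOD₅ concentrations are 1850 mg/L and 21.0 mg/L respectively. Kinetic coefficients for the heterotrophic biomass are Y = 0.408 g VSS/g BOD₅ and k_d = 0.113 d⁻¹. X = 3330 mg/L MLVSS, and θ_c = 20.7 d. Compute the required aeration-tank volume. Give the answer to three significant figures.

From the SRT design equation V = Y Q (S₀−S) θ_c / [X (1 + k_d θ_c)] = 0.408 × 914 × (1850 − 21.0) × 20.7 / [3330 × (1 + 0.113 × 20.7)] = 1.41×10^7 / 11119 = 1270 m³.

V ≈ 1270 m³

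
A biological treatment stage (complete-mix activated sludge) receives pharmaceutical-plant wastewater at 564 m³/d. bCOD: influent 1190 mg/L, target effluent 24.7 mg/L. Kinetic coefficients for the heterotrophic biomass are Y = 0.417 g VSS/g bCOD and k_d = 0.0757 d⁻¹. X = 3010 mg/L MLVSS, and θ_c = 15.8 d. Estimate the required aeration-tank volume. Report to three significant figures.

V ≈ 655 m³

Steady-state biomass mass balance: V·X·(1 + k_d·θ_c) = Y·Q·(S₀ − S)·θ_c, so V = 0.417 × 564 × (1190 − 24.7) × 15.8 / [3010 × (1 + 0.0757 × 15.8)] = 4.33×10^6 / 6610 = 655.1 m³.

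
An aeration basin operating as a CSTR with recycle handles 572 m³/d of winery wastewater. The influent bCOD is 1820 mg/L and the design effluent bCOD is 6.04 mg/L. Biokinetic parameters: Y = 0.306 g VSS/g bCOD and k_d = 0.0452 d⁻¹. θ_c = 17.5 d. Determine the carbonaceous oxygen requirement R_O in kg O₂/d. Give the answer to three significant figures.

Correct the yield for decay: Y_obs = Y/(1 + k_d θ_c) = 0.306 / (1 + 0.0452 × 17.5) = 0.306 / 1.791 = 0.1709.
Mass of bCOD removed per day: Q(S₀ − S) = 572 × 1814 g/m³ = 1038 kg/d.
Net sludge production P_X = 0.1709 × 1038 = 177.3 kg VSS/d.
R_O = Q·ΔS − 1.42 P_X = 1038 − 251.7 = 785.9 kg O₂/d.

R_O ≈ 786 kg O₂/d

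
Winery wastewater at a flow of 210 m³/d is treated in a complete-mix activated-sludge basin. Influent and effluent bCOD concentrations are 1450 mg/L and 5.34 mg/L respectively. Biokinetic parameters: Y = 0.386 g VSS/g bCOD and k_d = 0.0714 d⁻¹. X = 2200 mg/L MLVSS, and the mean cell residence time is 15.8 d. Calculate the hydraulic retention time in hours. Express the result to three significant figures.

τ ≈ 45.2 h

Steady-state biomass mass balance: V·X·(1 + k_d·θ_c) = Y·Q·(S₀ − S)·θ_c, so V = 0.386 × 210 × (1450 − 5.34) × 15.8 / [2200 × (1 + 0.0714 × 15.8)] = 1.85×10^6 / 4682 = 395.2 m³.
HRT = V/Q = 395.2 m³ / 210 m³·d⁻¹ = 1.882 d × 24 = 45.17 h.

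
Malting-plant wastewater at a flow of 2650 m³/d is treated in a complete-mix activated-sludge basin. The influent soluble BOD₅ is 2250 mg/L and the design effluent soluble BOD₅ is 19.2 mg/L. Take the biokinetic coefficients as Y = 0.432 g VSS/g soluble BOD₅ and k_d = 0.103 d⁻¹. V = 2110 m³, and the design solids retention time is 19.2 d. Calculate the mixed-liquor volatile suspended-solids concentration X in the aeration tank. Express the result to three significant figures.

X ≈ 7800 mg/L

From V·X·(1 + k_d·θ_c) = Y·Q·(S₀ − S)·θ_c: X = 0.432 × 2650 × (2250 − 19.2) × 19.2 / [2110 × (1 + 0.103 × 19.2)] = 7804 mg/L.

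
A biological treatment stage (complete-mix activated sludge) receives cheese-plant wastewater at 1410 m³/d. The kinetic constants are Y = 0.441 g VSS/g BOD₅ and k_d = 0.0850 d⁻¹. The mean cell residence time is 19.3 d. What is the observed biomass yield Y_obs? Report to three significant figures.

Y_obs ≈ 0.167 g VSS/g BOD₅

Y_obs = Y / (1 + k_d θ_c) = 0.441 / (1 + 0.0850 × 19.3) = 0.441 / 2.641 = 0.1670.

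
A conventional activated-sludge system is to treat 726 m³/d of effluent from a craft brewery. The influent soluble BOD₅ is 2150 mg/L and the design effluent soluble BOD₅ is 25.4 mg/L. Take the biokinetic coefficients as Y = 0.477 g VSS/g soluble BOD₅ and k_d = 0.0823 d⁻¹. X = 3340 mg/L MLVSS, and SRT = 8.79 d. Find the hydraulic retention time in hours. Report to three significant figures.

τ ≈ 37.1 h

From the SRT design equation V = Y Q (S₀−S) θ_c / [X (1 + k_d θ_c)] = 0.477 × 726 × (2150 − 25.4) × 8.79 / [3340 × (1 + 0.0823 × 8.79)] = 6.47×10^6 / 5756 = 1124 m³.
Hydraulic retention time τ = V/Q = 1124 / 726 = 1.548 d = 37.14 h.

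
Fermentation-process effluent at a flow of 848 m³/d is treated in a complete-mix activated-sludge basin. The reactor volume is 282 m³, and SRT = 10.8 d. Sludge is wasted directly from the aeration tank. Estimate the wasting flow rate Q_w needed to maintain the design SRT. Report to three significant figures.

For wasting at MLVSS concentration, Q_w = V/θ_c = 282.0/10.8 = 26.11 m³/d.

Q_w ≈ 26.1 m³/d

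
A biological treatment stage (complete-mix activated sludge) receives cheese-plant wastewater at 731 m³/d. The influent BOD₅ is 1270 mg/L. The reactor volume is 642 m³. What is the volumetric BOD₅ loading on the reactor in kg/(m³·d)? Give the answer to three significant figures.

Applied BOD₅ load per unit volume = Q·S₀/V = (731 × 1270/1000)/642.0 = 1.446 kg BOD₅·m⁻³·d⁻¹.

L_v ≈ 1.45 kg BOD₅/(m³·d)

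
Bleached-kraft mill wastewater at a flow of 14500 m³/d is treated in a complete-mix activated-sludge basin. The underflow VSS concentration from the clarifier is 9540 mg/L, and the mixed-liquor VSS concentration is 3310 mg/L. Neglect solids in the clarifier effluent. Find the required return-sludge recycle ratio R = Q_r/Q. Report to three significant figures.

R ≈ 0.531

Solids balance on the clarifier gives (1+R)X = R·X_r, so R = X/(X_r − X) = 3310 / (9540 − 3310) = 0.5313.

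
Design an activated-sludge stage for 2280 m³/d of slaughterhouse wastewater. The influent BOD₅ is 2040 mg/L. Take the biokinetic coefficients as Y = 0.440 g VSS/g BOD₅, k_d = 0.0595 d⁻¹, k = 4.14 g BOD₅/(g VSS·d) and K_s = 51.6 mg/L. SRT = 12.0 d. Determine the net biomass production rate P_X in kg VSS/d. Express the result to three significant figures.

P_X ≈ 1190 kg VSS/d

For a completely mixed reactor with recycle the Lawrence–McCarty relation gives S = K_s·(1 + k_d·θ_c) / [θ_c·(Y·k − k_d) − 1] = 51.6 × (1 + 0.0595 × 12.0) / [12.0 × (0.440 × 4.14 − 0.0595) − 1] = 88.44 / 20.15 = 4.390 mg/L.
Observed yield with endogenous decay: Y_obs = Y / (1 + k_d·θ_c) = 0.440 / (1 + 0.0595 × 12.0) = 0.440 / 1.714 = 0.2567 g VSS/g BOD₅.
Mass of BOD₅ removed per day: Q(S₀ − S) = 2280 × 2036 g/m³ = 4641 kg/d.
P_X = Y_obs · Q(S₀ − S) = 0.2567 × 4641 = 1191 kg VSS/d.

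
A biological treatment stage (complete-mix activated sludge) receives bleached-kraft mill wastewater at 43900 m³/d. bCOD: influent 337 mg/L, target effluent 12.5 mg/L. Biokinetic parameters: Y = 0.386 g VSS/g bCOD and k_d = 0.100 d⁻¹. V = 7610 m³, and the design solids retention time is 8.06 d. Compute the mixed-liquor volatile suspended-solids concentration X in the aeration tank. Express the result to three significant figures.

Solving the biomass balance for X: X = Y Q (S₀−S) θ_c / [V (1+k_d θ_c)] = 0.386 × 43900 × (337 − 12.5) × 8.06 / [7610 × (1 + 0.100 × 8.06)] = 3225 mg/L.

X ≈ 3220 mg/L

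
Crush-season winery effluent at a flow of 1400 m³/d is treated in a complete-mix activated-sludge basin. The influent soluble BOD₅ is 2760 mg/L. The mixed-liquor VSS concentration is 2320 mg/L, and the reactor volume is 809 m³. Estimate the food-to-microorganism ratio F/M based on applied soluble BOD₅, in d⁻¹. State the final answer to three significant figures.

F/M ≈ 2.06 d⁻¹

F/M = applied load / biomass = Q·S₀/(V·X) = 1400 × 2760 / (809.0 × 2320) = 2.059 d⁻¹.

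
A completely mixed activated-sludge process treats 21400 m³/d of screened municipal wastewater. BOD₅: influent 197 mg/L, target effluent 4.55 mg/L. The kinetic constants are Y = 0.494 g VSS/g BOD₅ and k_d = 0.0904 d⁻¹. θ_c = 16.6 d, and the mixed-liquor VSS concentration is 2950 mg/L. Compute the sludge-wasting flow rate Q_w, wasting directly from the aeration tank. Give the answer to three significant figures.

From the SRT design equation V = Y Q (S₀−S) θ_c / [X (1 + k_d θ_c)] = 0.494 × 21400 × (197 − 4.55) × 16.6 / [2950 × (1 + 0.0904 × 16.6)] = 3.38×10^7 / 7377 = 4578 m³.
With mixed-liquor wasting, θ_c = V/Q_w, so Q_w = V/θ_c = 4578/16.6 = 275.8 m³/d.

Q_w ≈ 276 m³/d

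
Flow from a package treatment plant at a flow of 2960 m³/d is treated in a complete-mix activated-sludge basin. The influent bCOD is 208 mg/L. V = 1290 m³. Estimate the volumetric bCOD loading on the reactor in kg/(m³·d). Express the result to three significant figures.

Volumetric loading L_v = Q·S₀ / V = 2960 × 208 g/m³ / 1290 m³ = 477.3 g/(m³·d) = 0.4773 kg bCOD/(m³·d).

L_v ≈ 0.477 kg bCOD/(m³·d)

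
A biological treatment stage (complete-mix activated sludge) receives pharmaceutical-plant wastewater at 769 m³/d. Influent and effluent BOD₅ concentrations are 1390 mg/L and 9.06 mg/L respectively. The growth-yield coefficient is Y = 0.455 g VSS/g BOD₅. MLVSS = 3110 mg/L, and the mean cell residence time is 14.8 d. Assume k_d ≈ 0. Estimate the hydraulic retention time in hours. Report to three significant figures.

With k_d = 0 the design equation reduces to V = Y Q (S₀−S) θ_c / X = 0.455 × 769 × (1390 − 9.06) × 14.8 / 3110 = 2299 m³.
τ = V/Q = 2299/769 = 2.990 d, or 71.76 h.

τ ≈ 71.8 h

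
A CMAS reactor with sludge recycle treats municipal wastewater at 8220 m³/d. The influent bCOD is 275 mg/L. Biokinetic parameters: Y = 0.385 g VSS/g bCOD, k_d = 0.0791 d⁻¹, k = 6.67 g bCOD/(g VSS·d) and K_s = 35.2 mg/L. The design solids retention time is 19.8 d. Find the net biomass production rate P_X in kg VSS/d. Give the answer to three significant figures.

P_X ≈ 337 kg VSS/d

Effluent substrate depends only on kinetics and SRT: S = K_s(1 + k_d θ_c) / [θ_c(Yk − k_d) − 1] = 35.2 × (1 + 0.0791 × 19.8) / [19.8 × (0.385 × 6.67 − 0.0791) − 1] = 90.33 / 48.28 = 1.871 mg/L.
Y_obs = Y / (1 + k_d θ_c) = 0.385 / (1 + 0.0791 × 19.8) = 0.385 / 2.566 = 0.1500.
Mass of bCOD removed per day: Q(S₀ − S) = 8220 × 273.1 g/m³ = 2245 kg/d.
P_X = Y_obs · Q(S₀ − S) = 0.1500 × 2245 = 336.8 kg VSS/d.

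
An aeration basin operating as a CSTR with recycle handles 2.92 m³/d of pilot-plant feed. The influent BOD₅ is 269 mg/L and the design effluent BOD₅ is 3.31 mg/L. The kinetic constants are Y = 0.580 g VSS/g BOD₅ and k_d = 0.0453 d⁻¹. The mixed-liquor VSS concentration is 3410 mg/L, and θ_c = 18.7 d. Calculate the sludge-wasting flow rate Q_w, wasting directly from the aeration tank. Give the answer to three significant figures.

From the SRT design equation V = Y Q (S₀−S) θ_c / [X (1 + k_d θ_c)] = 0.580 × 2.92 × (269 − 3.31) × 18.7 / [3410 × (1 + 0.0453 × 18.7)] = 8.41×10^3 / 6299 = 1.336 m³.
With mixed-liquor wasting, θ_c = V/Q_w, so Q_w = V/θ_c = 1.336/18.7 = 0.07144 m³/d.

Q_w ≈ 0.0714 m³/d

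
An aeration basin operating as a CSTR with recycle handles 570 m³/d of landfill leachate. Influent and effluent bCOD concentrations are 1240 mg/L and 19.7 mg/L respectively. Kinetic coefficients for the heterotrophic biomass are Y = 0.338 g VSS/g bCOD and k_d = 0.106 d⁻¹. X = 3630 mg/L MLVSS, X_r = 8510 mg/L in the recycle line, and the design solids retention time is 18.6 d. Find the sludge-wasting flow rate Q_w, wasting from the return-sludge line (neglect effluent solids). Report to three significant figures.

Q_w ≈ 9.30 m³/d

From the SRT design equation V = Y Q (S₀−S) θ_c / [X (1 + k_d θ_c)] = 0.338 × 570 × (1240 − 19.7) × 18.6 / [3630 × (1 + 0.106 × 18.6)] = 4.37×10^6 / 10787 = 405.4 m³.
θ_c = V·X/(Q_w·X_r) when wasting from the recycle, so Q_w = V·X/(θ_c·X_r) = 405.4 × 3630 / (18.6 × 8510) = 9.297 m³/d.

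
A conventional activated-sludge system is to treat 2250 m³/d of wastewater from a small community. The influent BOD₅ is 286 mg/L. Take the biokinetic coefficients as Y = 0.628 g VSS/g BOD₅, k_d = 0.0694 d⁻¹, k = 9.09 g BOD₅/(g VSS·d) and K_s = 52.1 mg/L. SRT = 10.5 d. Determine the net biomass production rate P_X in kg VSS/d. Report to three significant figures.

For a completely mixed reactor with recycle the Lawrence–McCarty relation gives S = K_s·(1 + k_d·θ_c) / [θ_c·(Y·k − k_d) − 1] = 52.1 × (1 + 0.0694 × 10.5) / [10.5 × (0.628 × 9.09 − 0.0694) − 1] = 90.07 / 58.21 = 1.547 mg/L.
Observed yield with endogenous decay: Y_obs = Y / (1 + k_d·θ_c) = 0.628 / (1 + 0.0694 × 10.5) = 0.628 / 1.729 = 0.3633 g VSS/g BOD₅.
Substrate removed = Q·(S₀ − S) = 2250 m³/d × (286 − 1.55) g/m³ = 6.4×10^5 g/d = 640.0 kg/d.
Biomass produced: P_X = Y_obs·Q·ΔS = 0.3633 × 640.0 ≈ 232.5 kg VSS/d.

P_X ≈ 233 kg VSS/d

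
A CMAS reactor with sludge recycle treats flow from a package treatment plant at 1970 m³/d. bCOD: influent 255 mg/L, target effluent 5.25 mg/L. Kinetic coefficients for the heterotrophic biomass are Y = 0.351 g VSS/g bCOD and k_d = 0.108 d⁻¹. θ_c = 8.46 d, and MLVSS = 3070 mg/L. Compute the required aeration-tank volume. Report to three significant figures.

From the SRT design equation V = Y Q (S₀−S) θ_c / [X (1 + k_d θ_c)] = 0.351 × 1970 × (255 − 5.25) × 8.46 / [3070 × (1 + 0.108 × 8.46)] = 1.46×10^6 / 5875 = 248.7 m³.

V ≈ 249 m³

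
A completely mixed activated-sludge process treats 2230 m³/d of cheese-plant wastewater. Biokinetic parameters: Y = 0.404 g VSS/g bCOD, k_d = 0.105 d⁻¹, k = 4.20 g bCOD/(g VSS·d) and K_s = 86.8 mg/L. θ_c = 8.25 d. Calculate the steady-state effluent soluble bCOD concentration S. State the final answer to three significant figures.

S ≈ 13.4 mg/L

From the Monod/SRT balance for a CMAS, S = K_s·(1+k_d θ_c)/[θ_c·(Y k − k_d) − 1] = 86.8 × (1 + 0.105 × 8.25) / [8.25 × (0.404 × 4.20 − 0.105) − 1] = 162.0 / 12.13 = 13.35 mg/L.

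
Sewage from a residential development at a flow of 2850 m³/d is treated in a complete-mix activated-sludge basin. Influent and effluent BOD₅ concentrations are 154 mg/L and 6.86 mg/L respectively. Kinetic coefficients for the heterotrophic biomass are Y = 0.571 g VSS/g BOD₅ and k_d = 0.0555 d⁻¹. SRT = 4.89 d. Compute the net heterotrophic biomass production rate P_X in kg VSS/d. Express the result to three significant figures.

P_X ≈ 188 kg VSS/d

Y_obs = Y / (1 + k_d θ_c) = 0.571 / (1 + 0.0555 × 4.89) = 0.571 / 1.271 = 0.4491.
Q·(S₀ − S) = 2850 × (154 − 6.86) × 10⁻³ = 419.3 kg/d removed.
Net biomass production P_X = Y_obs × Q·(S₀ − S) = 0.4491 × 419.3 = 188.3 kg VSS/d.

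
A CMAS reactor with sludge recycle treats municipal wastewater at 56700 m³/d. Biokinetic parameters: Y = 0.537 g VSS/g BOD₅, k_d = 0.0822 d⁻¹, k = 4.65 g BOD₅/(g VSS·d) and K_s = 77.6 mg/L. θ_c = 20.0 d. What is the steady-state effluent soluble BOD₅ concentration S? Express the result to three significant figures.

S ≈ 4.34 mg/L

For a completely mixed reactor with recycle the Lawrence–McCarty relation gives S = K_s·(1 + k_d·θ_c) / [θ_c·(Y·k − k_d) − 1] = 77.6 × (1 + 0.0822 × 20.0) / [20.0 × (0.537 × 4.65 − 0.0822) − 1] = 205.2 / 47.30 = 4.338 mg/L.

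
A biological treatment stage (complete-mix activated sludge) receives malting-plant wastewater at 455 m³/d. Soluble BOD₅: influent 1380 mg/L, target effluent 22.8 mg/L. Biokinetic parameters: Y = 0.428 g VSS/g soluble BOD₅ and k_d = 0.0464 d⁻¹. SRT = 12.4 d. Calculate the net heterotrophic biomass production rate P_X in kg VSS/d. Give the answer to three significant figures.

The observed yield is Y_obs = Y/(1 + k_d·θ_c) = 0.428 / (1 + 0.0464 × 12.4) = 0.428 / 1.575 = 0.2717 g VSS per g soluble BOD₅ removed.
Mass of soluble BOD₅ removed per day: Q(S₀ − S) = 455 × 1357 g/m³ = 617.5 kg/d.
Net biomass production P_X = Y_obs × Q·(S₀ − S) = 0.2717 × 617.5 = 167.8 kg VSS/d.

P_X ≈ 168 kg VSS/d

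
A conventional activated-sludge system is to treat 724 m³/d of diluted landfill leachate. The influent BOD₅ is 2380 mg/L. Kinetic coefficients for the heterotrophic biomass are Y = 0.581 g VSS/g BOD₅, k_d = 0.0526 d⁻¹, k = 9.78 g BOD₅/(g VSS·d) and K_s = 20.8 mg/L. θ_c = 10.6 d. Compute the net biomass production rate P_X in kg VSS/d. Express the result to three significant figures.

For a completely mixed reactor with recycle the Lawrence–McCarty relation gives S = K_s·(1 + k_d·θ_c) / [θ_c·(Y·k − k_d) − 1] = 20.8 × (1 + 0.0526 × 10.6) / [10.6 × (0.581 × 9.78 − 0.0526) − 1] = 32.40 / 58.67 = 0.5522 mg/L.
Observed yield with endogenous decay: Y_obs = Y / (1 + k_d·θ_c) = 0.581 / (1 + 0.0526 × 10.6) = 0.581 / 1.558 = 0.3730 g VSS/g BOD₅.
Mass of BOD₅ removed per day: Q(S₀ − S) = 724 × 2379 g/m³ = 1723 kg/d.
Biomass produced: P_X = Y_obs·Q·ΔS = 0.3730 × 1723 ≈ 642.6 kg VSS/d.

P_X ≈ 643 kg VSS/d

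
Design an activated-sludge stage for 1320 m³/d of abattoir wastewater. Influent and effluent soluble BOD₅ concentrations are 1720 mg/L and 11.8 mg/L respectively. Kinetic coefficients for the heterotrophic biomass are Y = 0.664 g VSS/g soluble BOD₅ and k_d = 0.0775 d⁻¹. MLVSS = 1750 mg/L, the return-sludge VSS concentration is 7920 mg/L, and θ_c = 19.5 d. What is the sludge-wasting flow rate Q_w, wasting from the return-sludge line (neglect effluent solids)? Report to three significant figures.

Q_w ≈ 75.3 m³/d

From the SRT design equation V = Y Q (S₀−S) θ_c / [X (1 + k_d θ_c)] = 0.664 × 1320 × (1720 − 11.8) × 19.5 / [1750 × (1 + 0.0775 × 19.5)] = 2.92×10^7 / 4395 = 6643 m³.
Q_w = (V·X)/(θ_c X_r) = 6643 × 1750 / (19.5 × 7920) = 75.28 m³/d.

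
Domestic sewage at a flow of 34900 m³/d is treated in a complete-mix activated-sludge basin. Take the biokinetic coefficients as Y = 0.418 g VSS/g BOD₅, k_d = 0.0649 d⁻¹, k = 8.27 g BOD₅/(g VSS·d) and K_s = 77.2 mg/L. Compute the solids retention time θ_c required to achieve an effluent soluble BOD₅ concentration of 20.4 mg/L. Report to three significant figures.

Specific growth rate at S = 20.4 mg/L: μ = YkS/(K_s+S) = 0.418·8.27·20.4/(77.2+20.4) = 0.7225 d⁻¹.
1/θ_c = 0.7225 − 0.0649 = 0.6576 d⁻¹, so θ_c = 1.521 d.

θ_c ≈ 1.52 d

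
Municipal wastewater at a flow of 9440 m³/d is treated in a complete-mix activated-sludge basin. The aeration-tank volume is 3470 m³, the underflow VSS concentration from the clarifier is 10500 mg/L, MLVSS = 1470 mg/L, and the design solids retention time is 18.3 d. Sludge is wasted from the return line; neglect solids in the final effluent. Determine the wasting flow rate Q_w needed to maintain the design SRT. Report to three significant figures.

Q_w ≈ 26.5 m³/d

Wasting from the return line (neglecting effluent solids): Q_w = V·X / (θ_c·X_r) = 3470 × 1470 / (18.3 × 10500) = 26.55 m³/d.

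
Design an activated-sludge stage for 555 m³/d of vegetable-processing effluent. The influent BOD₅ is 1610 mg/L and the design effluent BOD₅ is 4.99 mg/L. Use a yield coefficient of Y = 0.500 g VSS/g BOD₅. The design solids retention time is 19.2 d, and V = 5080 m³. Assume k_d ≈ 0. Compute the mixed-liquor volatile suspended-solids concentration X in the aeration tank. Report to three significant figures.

From V·X = Y·Q·(S₀ − S)·θ_c (decay neglected): X = 0.500 × 555 × (1610 − 4.99) × 19.2 / 5080 = 1683 mg/L.

X ≈ 1680 mg/L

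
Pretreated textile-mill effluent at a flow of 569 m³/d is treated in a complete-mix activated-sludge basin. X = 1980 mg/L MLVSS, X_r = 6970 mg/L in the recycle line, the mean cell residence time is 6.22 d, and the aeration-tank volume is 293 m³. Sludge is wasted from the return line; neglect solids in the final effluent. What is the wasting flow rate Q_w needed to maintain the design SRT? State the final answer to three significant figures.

Q_w ≈ 13.4 m³/d

Q_w = (V·X)/(θ_c X_r) = 293.0 × 1980 / (6.22 × 6970) = 13.38 m³/d.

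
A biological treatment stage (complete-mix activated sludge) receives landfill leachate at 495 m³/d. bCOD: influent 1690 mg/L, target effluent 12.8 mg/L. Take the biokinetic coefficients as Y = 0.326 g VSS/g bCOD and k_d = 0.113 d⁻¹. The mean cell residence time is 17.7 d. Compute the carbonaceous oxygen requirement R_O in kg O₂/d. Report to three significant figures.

R_O ≈ 702 kg O₂/d

Correct the yield for decay: Y_obs = Y/(1 + k_d θ_c) = 0.326 / (1 + 0.113 × 17.7) = 0.326 / 3.000 = 0.1087.
Q·(S₀ − S) = 495 × (1690 − 12.8) × 10⁻³ = 830.2 kg/d removed.
Biomass synthesised: P_X = Y_obs × 830.2 = 90.21 kg VSS/d.
Carbonaceous O₂ demand = substrate oxidised − cell-mass equivalent = 830.2 − 1.42 × 90.21 = 702.1 kg O₂/d.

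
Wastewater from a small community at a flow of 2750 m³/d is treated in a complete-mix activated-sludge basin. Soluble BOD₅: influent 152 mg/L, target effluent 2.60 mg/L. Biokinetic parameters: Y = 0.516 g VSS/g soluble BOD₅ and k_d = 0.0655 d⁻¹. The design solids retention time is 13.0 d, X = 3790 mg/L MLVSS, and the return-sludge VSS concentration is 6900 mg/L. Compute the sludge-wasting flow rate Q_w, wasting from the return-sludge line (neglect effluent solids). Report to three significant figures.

Q_w ≈ 16.6 m³/d

From the SRT design equation V = Y Q (S₀−S) θ_c / [X (1 + k_d θ_c)] = 0.516 × 2750 × (152 − 2.60) × 13.0 / [3790 × (1 + 0.0655 × 13.0)] = 2.76×10^6 / 7017 = 392.7 m³.
Q_w = (V·X)/(θ_c X_r) = 392.7 × 3790 / (13.0 × 6900) = 16.59 m³/d.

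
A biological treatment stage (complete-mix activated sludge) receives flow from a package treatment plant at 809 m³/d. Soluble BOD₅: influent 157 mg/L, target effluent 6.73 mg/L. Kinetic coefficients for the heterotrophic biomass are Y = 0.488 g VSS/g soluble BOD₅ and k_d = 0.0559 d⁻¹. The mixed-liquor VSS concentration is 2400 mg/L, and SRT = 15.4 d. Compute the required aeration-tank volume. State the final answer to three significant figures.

V ≈ 205 m³

Steady-state biomass mass balance: V·X·(1 + k_d·θ_c) = Y·Q·(S₀ − S)·θ_c, so V = 0.488 × 809 × (157 − 6.73) × 15.4 / [2400 × (1 + 0.0559 × 15.4)] = 9.14×10^5 / 4466 = 204.6 m³.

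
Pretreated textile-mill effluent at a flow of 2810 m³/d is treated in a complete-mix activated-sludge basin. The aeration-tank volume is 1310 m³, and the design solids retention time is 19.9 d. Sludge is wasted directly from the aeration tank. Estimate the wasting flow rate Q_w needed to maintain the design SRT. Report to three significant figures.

Wasting from the aeration tank: Q_w = V / θ_c = 1310 / 19.9 = 65.83 m³/d.

Q_w ≈ 65.8 m³/d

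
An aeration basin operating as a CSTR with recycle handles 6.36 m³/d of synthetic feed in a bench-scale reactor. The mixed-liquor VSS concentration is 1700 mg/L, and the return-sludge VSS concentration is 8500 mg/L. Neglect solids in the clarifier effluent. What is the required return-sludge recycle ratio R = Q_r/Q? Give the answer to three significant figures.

Solids balance on the clarifier gives (1+R)X = R·X_r, so R = X/(X_r − X) = 1700 / (8500 − 1700) = 0.2500.

R ≈ 0.250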